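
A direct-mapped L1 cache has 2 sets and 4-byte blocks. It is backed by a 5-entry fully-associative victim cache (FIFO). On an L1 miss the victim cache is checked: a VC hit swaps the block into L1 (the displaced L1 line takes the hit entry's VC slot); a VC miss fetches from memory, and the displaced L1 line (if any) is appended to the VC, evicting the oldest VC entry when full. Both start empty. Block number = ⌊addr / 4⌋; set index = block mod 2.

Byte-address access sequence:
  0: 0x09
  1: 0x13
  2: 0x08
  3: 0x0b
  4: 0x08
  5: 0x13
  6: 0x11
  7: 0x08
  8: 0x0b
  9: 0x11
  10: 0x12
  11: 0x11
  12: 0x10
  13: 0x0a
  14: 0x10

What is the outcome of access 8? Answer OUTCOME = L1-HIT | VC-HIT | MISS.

OUTCOME = L1-HIT

0: 0x9 (blk 2, set 0) → MISS  vc=[]
1: 0x13 (blk 4, set 0) → MISS  vc=[2]
2: 0x8 (blk 2, set 0) → VC-HIT  vc=[4]
3: 0xb (blk 2, set 0) → L1-HIT  vc=[4]
4: 0x8 (blk 2, set 0) → L1-HIT  vc=[4]
5: 0x13 (blk 4, set 0) → VC-HIT  vc=[2]
6: 0x11 (blk 4, set 0) → L1-HIT  vc=[2]
7: 0x8 (blk 2, set 0) → VC-HIT  vc=[4]
8: 0xb (blk 2, set 0) → L1-HIT  vc=[4]
9: 0x11 (blk 4, set 0) → VC-HIT  vc=[2]
10: 0x12 (blk 4, set 0) → L1-HIT  vc=[2]
11: 0x11 (blk 4, set 0) → L1-HIT  vc=[2]
12: 0x10 (blk 4, set 0) → L1-HIT  vc=[2]
13: 0xa (blk 2, set 0) → VC-HIT  vc=[4]
14: 0x10 (blk 4, set 0) → VC-HIT  vc=[2]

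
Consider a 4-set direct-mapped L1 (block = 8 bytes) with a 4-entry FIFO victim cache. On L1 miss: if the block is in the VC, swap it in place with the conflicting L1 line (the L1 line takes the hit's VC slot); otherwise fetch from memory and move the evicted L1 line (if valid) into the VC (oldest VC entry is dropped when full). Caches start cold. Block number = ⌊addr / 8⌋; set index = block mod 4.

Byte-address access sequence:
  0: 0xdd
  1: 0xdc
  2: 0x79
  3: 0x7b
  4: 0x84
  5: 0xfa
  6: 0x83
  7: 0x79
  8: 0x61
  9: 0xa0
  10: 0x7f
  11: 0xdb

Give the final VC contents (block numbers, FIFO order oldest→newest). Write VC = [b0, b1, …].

VC = [15, 31, 16, 12]

0: 0xdd (blk 27, set 3) → MISS  vc=[]
1: 0xdc (blk 27, set 3) → L1-HIT  vc=[]
2: 0x79 (blk 15, set 3) → MISS  vc=[27]
3: 0x7b (blk 15, set 3) → L1-HIT  vc=[27]
4: 0x84 (blk 16, set 0) → MISS  vc=[27]
5: 0xfa (blk 31, set 3) → MISS  vc=[27, 15]
6: 0x83 (blk 16, set 0) → L1-HIT  vc=[27, 15]
7: 0x79 (blk 15, set 3) → VC-HIT  vc=[27, 31]
8: 0x61 (blk 12, set 0) → MISS  vc=[27, 31, 16]
9: 0xa0 (blk 20, set 0) → MISS  vc=[27, 31, 16, 12]
10: 0x7f (blk 15, set 3) → L1-HIT  vc=[27, 31, 16, 12]
11: 0xdb (blk 27, set 3) → VC-HIT  vc=[15, 31, 16, 12]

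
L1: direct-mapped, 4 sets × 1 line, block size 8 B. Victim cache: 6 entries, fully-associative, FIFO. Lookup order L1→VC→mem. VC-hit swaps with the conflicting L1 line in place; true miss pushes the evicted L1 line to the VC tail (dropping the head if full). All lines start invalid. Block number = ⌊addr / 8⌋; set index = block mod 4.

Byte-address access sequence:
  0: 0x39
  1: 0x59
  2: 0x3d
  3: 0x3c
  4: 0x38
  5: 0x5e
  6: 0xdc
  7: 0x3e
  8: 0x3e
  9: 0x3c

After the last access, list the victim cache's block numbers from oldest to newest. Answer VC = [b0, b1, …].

#0 0x39→b7/s3 MISS; vc=[]
#1 0x59→b11/s3 MISS; vc=[7]
#2 0x3d→b7/s3 VC-HIT; vc=[11]
#3 0x3c→b7/s3 L1-HIT; vc=[11]
#4 0x38→b7/s3 L1-HIT; vc=[11]
#5 0x5e→b11/s3 VC-HIT; vc=[7]
#6 0xdc→b27/s3 MISS; vc=[7,11]
#7 0x3e→b7/s3 VC-HIT; vc=[27,11]
#8 0x3e→b7/s3 L1-HIT; vc=[27,11]
#9 0x3c→b7/s3 L1-HIT; vc=[27,11]

VC = [27, 11]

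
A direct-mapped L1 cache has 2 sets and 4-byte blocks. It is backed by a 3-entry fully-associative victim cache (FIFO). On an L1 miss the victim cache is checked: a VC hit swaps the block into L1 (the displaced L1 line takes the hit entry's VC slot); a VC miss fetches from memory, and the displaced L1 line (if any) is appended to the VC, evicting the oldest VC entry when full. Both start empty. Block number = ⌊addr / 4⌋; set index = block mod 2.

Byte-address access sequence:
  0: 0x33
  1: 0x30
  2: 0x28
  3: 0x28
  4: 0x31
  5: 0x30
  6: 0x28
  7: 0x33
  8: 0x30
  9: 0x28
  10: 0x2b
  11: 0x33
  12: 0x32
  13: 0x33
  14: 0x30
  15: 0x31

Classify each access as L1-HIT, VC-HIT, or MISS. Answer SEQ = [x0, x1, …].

SEQ = [MISS, L1-HIT, MISS, L1-HIT, VC-HIT, L1-HIT, VC-HIT, VC-HIT, L1-HIT, VC-HIT, L1-HIT, VC-HIT, L1-HIT, L1-HIT, L1-HIT, L1-HIT]

#0 0x33→b12/s0 MISS; vc=[]
#1 0x30→b12/s0 L1-HIT; vc=[]
#2 0x28→b10/s0 MISS; vc=[12]
#3 0x28→b10/s0 L1-HIT; vc=[12]
#4 0x31→b12/s0 VC-HIT; vc=[10]
#5 0x30→b12/s0 L1-HIT; vc=[10]
#6 0x28→b10/s0 VC-HIT; vc=[12]
#7 0x33→b12/s0 VC-HIT; vc=[10]
#8 0x30→b12/s0 L1-HIT; vc=[10]
#9 0x28→b10/s0 VC-HIT; vc=[12]
#10 0x2b→b10/s0 L1-HIT; vc=[12]
#11 0x33→b12/s0 VC-HIT; vc=[10]
#12 0x32→b12/s0 L1-HIT; vc=[10]
#13 0x33→b12/s0 L1-HIT; vc=[10]
#14 0x30→b12/s0 L1-HIT; vc=[10]
#15 0x31→b12/s0 L1-HIT; vc=[10]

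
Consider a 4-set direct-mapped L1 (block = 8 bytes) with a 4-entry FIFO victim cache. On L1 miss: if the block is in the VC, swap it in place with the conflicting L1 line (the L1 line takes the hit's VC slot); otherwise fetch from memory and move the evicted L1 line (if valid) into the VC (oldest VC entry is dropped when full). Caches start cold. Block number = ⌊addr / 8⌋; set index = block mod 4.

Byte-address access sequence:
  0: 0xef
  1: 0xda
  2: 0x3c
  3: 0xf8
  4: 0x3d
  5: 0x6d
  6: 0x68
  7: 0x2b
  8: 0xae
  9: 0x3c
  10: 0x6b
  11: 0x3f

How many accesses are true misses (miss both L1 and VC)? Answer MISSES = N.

#0 0xef→b29/s1 MISS; vc=[]
#1 0xda→b27/s3 MISS; vc=[]
#2 0x3c→b7/s3 MISS; vc=[27]
#3 0xf8→b31/s3 MISS; vc=[27,7]
#4 0x3d→b7/s3 VC-HIT; vc=[27,31]
#5 0x6d→b13/s1 MISS; vc=[27,31,29]
#6 0x68→b13/s1 L1-HIT; vc=[27,31,29]
#7 0x2b→b5/s1 MISS; vc=[27,31,29,13]
#8 0xae→b21/s1 MISS; vc=[31,29,13,5]
#9 0x3c→b7/s3 L1-HIT; vc=[31,29,13,5]
#10 0x6b→b13/s1 VC-HIT; vc=[31,29,21,5]
#11 0x3f→b7/s3 L1-HIT; vc=[31,29,21,5]

MISSES = 7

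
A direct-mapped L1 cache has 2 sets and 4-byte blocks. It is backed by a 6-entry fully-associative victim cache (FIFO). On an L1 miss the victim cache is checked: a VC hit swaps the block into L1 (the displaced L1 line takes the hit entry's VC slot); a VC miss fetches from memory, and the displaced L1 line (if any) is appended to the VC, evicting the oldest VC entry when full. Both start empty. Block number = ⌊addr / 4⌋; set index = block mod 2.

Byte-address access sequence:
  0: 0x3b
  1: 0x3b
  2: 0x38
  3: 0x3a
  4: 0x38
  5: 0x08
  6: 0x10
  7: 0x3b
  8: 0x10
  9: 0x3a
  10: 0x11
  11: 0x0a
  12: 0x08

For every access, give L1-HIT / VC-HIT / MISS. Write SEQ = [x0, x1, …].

SEQ = [MISS, L1-HIT, L1-HIT, L1-HIT, L1-HIT, MISS, MISS, VC-HIT, VC-HIT, VC-HIT, VC-HIT, VC-HIT, L1-HIT]

#0 0x3b→b14/s0 MISS; vc=[]
#1 0x3b→b14/s0 L1-HIT; vc=[]
#2 0x38→b14/s0 L1-HIT; vc=[]
#3 0x3a→b14/s0 L1-HIT; vc=[]
#4 0x38→b14/s0 L1-HIT; vc=[]
#5 0x8→b2/s0 MISS; vc=[14]
#6 0x10→b4/s0 MISS; vc=[14,2]
#7 0x3b→b14/s0 VC-HIT; vc=[4,2]
#8 0x10→b4/s0 VC-HIT; vc=[14,2]
#9 0x3a→b14/s0 VC-HIT; vc=[4,2]
#10 0x11→b4/s0 VC-HIT; vc=[14,2]
#11 0xa→b2/s0 VC-HIT; vc=[14,4]
#12 0x8→b2/s0 L1-HIT; vc=[14,4]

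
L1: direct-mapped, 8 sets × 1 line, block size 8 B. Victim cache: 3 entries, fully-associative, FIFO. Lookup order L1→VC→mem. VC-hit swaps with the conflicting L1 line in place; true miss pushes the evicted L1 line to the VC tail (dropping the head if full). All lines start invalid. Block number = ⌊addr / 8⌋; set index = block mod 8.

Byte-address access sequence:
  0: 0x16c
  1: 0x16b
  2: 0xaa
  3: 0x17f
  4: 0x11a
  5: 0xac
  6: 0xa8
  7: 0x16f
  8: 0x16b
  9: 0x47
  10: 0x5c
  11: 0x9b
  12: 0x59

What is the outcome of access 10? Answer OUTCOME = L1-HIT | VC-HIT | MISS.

OUTCOME = MISS

  [0] addr=0x16c blk=45 s=5: MISS | VC []
  [1] addr=0x16b blk=45 s=5: L1-HIT | VC []
  [2] addr=0xaa blk=21 s=5: MISS | VC [45]
  [3] addr=0x17f blk=47 s=7: MISS | VC [45]
  [4] addr=0x11a blk=35 s=3: MISS | VC [45]
  [5] addr=0xac blk=21 s=5: L1-HIT | VC [45]
  [6] addr=0xa8 blk=21 s=5: L1-HIT | VC [45]
  [7] addr=0x16f blk=45 s=5: VC-HIT | VC [21]
  [8] addr=0x16b blk=45 s=5: L1-HIT | VC [21]
  [9] addr=0x47 blk=8 s=0: MISS | VC [21]
  [10] addr=0x5c blk=11 s=3: MISS | VC [21, 35]
  [11] addr=0x9b blk=19 s=3: MISS | VC [21, 35, 11]
  [12] addr=0x59 blk=11 s=3: VC-HIT | VC [21, 35, 19]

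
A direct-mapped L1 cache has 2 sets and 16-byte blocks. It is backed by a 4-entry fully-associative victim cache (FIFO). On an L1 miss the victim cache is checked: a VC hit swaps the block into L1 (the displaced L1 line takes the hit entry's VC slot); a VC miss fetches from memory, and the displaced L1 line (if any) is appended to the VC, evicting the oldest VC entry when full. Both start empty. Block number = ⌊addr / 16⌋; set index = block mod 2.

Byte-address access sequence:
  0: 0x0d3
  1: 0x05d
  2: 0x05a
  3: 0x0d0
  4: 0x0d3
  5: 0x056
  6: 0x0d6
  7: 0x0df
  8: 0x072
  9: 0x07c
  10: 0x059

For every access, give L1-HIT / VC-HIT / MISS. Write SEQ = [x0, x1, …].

#0 0xd3→b13/s1 MISS; vc=[]
#1 0x5d→b5/s1 MISS; vc=[13]
#2 0x5a→b5/s1 L1-HIT; vc=[13]
#3 0xd0→b13/s1 VC-HIT; vc=[5]
#4 0xd3→b13/s1 L1-HIT; vc=[5]
#5 0x56→b5/s1 VC-HIT; vc=[13]
#6 0xd6→b13/s1 VC-HIT; vc=[5]
#7 0xdf→b13/s1 L1-HIT; vc=[5]
#8 0x72→b7/s1 MISS; vc=[5,13]
#9 0x7c→b7/s1 L1-HIT; vc=[5,13]
#10 0x59→b5/s1 VC-HIT; vc=[7,13]

SEQ = [MISS, MISS, L1-HIT, VC-HIT, L1-HIT, VC-HIT, VC-HIT, L1-HIT, MISS, L1-HIT, VC-HIT]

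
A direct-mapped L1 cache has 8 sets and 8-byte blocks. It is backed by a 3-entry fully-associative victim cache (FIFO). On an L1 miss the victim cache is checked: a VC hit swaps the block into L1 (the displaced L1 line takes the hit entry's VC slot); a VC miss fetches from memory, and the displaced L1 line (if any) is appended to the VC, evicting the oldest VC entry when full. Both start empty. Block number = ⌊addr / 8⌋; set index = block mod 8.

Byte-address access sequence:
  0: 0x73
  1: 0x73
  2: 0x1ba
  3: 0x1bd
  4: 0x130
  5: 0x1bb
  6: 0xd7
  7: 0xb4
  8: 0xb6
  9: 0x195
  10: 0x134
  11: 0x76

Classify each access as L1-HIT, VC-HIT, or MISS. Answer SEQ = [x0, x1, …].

SEQ = [MISS, L1-HIT, MISS, L1-HIT, MISS, L1-HIT, MISS, MISS, L1-HIT, MISS, VC-HIT, VC-HIT]

0: 0x73 (blk 14, set 6) → MISS  vc=[]
1: 0x73 (blk 14, set 6) → L1-HIT  vc=[]
2: 0x1ba (blk 55, set 7) → MISS  vc=[]
3: 0x1bd (blk 55, set 7) → L1-HIT  vc=[]
4: 0x130 (blk 38, set 6) → MISS  vc=[14]
5: 0x1bb (blk 55, set 7) → L1-HIT  vc=[14]
6: 0xd7 (blk 26, set 2) → MISS  vc=[14]
7: 0xb4 (blk 22, set 6) → MISS  vc=[14, 38]
8: 0xb6 (blk 22, set 6) → L1-HIT  vc=[14, 38]
9: 0x195 (blk 50, set 2) → MISS  vc=[14, 38, 26]
10: 0x134 (blk 38, set 6) → VC-HIT  vc=[14, 22, 26]
11: 0x76 (blk 14, set 6) → VC-HIT  vc=[38, 22, 26]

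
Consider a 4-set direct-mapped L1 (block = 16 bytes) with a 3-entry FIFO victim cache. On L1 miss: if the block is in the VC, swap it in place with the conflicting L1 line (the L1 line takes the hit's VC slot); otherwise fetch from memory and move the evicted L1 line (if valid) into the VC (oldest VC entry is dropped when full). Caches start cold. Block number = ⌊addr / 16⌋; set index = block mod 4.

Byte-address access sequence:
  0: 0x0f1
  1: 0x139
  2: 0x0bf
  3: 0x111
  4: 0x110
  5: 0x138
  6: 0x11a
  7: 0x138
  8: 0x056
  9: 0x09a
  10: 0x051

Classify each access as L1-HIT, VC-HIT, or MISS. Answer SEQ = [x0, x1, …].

SEQ = [MISS, MISS, MISS, MISS, L1-HIT, VC-HIT, L1-HIT, L1-HIT, MISS, MISS, VC-HIT]

0: 0xf1 (blk 15, set 3) → MISS  vc=[]
1: 0x139 (blk 19, set 3) → MISS  vc=[15]
2: 0xbf (blk 11, set 3) → MISS  vc=[15, 19]
3: 0x111 (blk 17, set 1) → MISS  vc=[15, 19]
4: 0x110 (blk 17, set 1) → L1-HIT  vc=[15, 19]
5: 0x138 (blk 19, set 3) → VC-HIT  vc=[15, 11]
6: 0x11a (blk 17, set 1) → L1-HIT  vc=[15, 11]
7: 0x138 (blk 19, set 3) → L1-HIT  vc=[15, 11]
8: 0x56 (blk 5, set 1) → MISS  vc=[15, 11, 17]
9: 0x9a (blk 9, set 1) → MISS  vc=[11, 17, 5]
10: 0x51 (blk 5, set 1) → VC-HIT  vc=[11, 17, 9]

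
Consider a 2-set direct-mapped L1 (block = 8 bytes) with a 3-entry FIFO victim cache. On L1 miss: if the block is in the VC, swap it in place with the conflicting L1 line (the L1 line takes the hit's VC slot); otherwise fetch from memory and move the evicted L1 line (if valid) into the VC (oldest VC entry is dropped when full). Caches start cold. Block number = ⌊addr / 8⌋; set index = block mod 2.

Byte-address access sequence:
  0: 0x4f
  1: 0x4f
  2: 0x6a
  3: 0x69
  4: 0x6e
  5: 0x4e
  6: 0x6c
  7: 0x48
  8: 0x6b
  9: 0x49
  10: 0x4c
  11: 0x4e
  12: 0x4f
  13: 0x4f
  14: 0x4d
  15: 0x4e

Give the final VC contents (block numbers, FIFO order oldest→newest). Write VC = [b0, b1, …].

0: 0x4f (blk 9, set 1) → MISS  vc=[]
1: 0x4f (blk 9, set 1) → L1-HIT  vc=[]
2: 0x6a (blk 13, set 1) → MISS  vc=[9]
3: 0x69 (blk 13, set 1) → L1-HIT  vc=[9]
4: 0x6e (blk 13, set 1) → L1-HIT  vc=[9]
5: 0x4e (blk 9, set 1) → VC-HIT  vc=[13]
6: 0x6c (blk 13, set 1) → VC-HIT  vc=[9]
7: 0x48 (blk 9, set 1) → VC-HIT  vc=[13]
8: 0x6b (blk 13, set 1) → VC-HIT  vc=[9]
9: 0x49 (blk 9, set 1) → VC-HIT  vc=[13]
10: 0x4c (blk 9, set 1) → L1-HIT  vc=[13]
11: 0x4e (blk 9, set 1) → L1-HIT  vc=[13]
12: 0x4f (blk 9, set 1) → L1-HIT  vc=[13]
13: 0x4f (blk 9, set 1) → L1-HIT  vc=[13]
14: 0x4d (blk 9, set 1) → L1-HIT  vc=[13]
15: 0x4e (blk 9, set 1) → L1-HIT  vc=[13]

VC = [13]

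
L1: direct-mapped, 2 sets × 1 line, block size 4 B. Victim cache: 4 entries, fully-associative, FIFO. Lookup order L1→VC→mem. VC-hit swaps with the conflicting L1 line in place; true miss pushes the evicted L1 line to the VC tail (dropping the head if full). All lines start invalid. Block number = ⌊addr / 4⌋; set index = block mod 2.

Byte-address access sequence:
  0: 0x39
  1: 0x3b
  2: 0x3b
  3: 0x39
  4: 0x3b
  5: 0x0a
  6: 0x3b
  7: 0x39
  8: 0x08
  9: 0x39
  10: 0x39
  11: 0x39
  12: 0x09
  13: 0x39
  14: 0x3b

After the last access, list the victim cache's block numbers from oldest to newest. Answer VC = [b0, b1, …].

VC = [2]

#0 0x39→b14/s0 MISS; vc=[]
#1 0x3b→b14/s0 L1-HIT; vc=[]
#2 0x3b→b14/s0 L1-HIT; vc=[]
#3 0x39→b14/s0 L1-HIT; vc=[]
#4 0x3b→b14/s0 L1-HIT; vc=[]
#5 0xa→b2/s0 MISS; vc=[14]
#6 0x3b→b14/s0 VC-HIT; vc=[2]
#7 0x39→b14/s0 L1-HIT; vc=[2]
#8 0x8→b2/s0 VC-HIT; vc=[14]
#9 0x39→b14/s0 VC-HIT; vc=[2]
#10 0x39→b14/s0 L1-HIT; vc=[2]
#11 0x39→b14/s0 L1-HIT; vc=[2]
#12 0x9→b2/s0 VC-HIT; vc=[14]
#13 0x39→b14/s0 VC-HIT; vc=[2]
#14 0x3b→b14/s0 L1-HIT; vc=[2]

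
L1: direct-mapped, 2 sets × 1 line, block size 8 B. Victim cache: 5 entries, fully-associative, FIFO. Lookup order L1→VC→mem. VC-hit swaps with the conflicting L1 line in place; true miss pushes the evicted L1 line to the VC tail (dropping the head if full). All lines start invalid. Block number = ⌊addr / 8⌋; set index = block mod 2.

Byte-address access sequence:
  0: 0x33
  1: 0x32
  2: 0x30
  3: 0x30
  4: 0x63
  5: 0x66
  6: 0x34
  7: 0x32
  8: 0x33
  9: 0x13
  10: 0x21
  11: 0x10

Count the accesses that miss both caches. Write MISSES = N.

0: 0x33 (blk 6, set 0) → MISS  vc=[]
1: 0x32 (blk 6, set 0) → L1-HIT  vc=[]
2: 0x30 (blk 6, set 0) → L1-HIT  vc=[]
3: 0x30 (blk 6, set 0) → L1-HIT  vc=[]
4: 0x63 (blk 12, set 0) → MISS  vc=[6]
5: 0x66 (blk 12, set 0) → L1-HIT  vc=[6]
6: 0x34 (blk 6, set 0) → VC-HIT  vc=[12]
7: 0x32 (blk 6, set 0) → L1-HIT  vc=[12]
8: 0x33 (blk 6, set 0) → L1-HIT  vc=[12]
9: 0x13 (blk 2, set 0) → MISS  vc=[12, 6]
10: 0x21 (blk 4, set 0) → MISS  vc=[12, 6, 2]
11: 0x10 (blk 2, set 0) → VC-HIT  vc=[12, 6, 4]

MISSES = 4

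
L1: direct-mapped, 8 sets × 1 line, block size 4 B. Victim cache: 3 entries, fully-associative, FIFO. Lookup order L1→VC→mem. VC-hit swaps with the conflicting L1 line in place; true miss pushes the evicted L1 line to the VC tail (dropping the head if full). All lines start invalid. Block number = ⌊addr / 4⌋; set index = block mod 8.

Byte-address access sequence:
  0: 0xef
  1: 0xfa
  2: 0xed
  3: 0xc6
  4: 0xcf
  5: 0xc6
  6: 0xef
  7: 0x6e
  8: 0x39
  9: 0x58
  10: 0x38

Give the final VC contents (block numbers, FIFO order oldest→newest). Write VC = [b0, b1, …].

VC = [59, 62, 22]

  [0] addr=0xef blk=59 s=3: MISS | VC []
  [1] addr=0xfa blk=62 s=6: MISS | VC []
  [2] addr=0xed blk=59 s=3: L1-HIT | VC []
  [3] addr=0xc6 blk=49 s=1: MISS | VC []
  [4] addr=0xcf blk=51 s=3: MISS | VC [59]
  [5] addr=0xc6 blk=49 s=1: L1-HIT | VC [59]
  [6] addr=0xef blk=59 s=3: VC-HIT | VC [51]
  [7] addr=0x6e blk=27 s=3: MISS | VC [51, 59]
  [8] addr=0x39 blk=14 s=6: MISS | VC [51, 59, 62]
  [9] addr=0x58 blk=22 s=6: MISS | VC [59, 62, 14]
  [10] addr=0x38 blk=14 s=6: VC-HIT | VC [59, 62, 22]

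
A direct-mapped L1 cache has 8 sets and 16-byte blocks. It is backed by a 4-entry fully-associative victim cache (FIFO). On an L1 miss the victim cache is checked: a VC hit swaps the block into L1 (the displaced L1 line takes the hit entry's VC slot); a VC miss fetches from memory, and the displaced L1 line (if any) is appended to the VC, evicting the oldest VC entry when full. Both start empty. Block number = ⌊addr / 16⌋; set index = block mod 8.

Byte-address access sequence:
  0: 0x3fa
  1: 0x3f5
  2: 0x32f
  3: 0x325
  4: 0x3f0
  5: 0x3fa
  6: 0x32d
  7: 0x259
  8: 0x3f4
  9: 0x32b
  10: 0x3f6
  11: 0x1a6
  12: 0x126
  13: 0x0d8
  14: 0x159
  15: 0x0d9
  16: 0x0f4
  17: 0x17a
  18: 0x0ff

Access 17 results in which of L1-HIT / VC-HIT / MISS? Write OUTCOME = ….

OUTCOME = MISS

0: 0x3fa (blk 63, set 7) → MISS  vc=[]
1: 0x3f5 (blk 63, set 7) → L1-HIT  vc=[]
2: 0x32f (blk 50, set 2) → MISS  vc=[]
3: 0x325 (blk 50, set 2) → L1-HIT  vc=[]
4: 0x3f0 (blk 63, set 7) → L1-HIT  vc=[]
5: 0x3fa (blk 63, set 7) → L1-HIT  vc=[]
6: 0x32d (blk 50, set 2) → L1-HIT  vc=[]
7: 0x259 (blk 37, set 5) → MISS  vc=[]
8: 0x3f4 (blk 63, set 7) → L1-HIT  vc=[]
9: 0x32b (blk 50, set 2) → L1-HIT  vc=[]
10: 0x3f6 (blk 63, set 7) → L1-HIT  vc=[]
11: 0x1a6 (blk 26, set 2) → MISS  vc=[50]
12: 0x126 (blk 18, set 2) → MISS  vc=[50, 26]
13: 0xd8 (blk 13, set 5) → MISS  vc=[50, 26, 37]
14: 0x159 (blk 21, set 5) → MISS  vc=[50, 26, 37, 13]
15: 0xd9 (blk 13, set 5) → VC-HIT  vc=[50, 26, 37, 21]
16: 0xf4 (blk 15, set 7) → MISS  vc=[26, 37, 21, 63]
17: 0x17a (blk 23, set 7) → MISS  vc=[37, 21, 63, 15]
18: 0xff (blk 15, set 7) → VC-HIT  vc=[37, 21, 63, 23]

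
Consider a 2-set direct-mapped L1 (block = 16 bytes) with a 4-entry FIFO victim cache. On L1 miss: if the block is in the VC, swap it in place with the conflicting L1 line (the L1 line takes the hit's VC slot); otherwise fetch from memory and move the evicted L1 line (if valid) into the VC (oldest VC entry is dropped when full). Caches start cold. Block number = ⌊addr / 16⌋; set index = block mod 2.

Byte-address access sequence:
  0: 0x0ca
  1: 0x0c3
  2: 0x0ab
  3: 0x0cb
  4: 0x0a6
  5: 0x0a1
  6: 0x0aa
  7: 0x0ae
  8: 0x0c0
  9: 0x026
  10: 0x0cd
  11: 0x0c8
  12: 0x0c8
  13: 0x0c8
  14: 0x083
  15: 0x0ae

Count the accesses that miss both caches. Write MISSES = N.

MISSES = 4

#0 0xca→b12/s0 MISS; vc=[]
#1 0xc3→b12/s0 L1-HIT; vc=[]
#2 0xab→b10/s0 MISS; vc=[12]
#3 0xcb→b12/s0 VC-HIT; vc=[10]
#4 0xa6→b10/s0 VC-HIT; vc=[12]
#5 0xa1→b10/s0 L1-HIT; vc=[12]
#6 0xaa→b10/s0 L1-HIT; vc=[12]
#7 0xae→b10/s0 L1-HIT; vc=[12]
#8 0xc0→b12/s0 VC-HIT; vc=[10]
#9 0x26→b2/s0 MISS; vc=[10,12]
#10 0xcd→b12/s0 VC-HIT; vc=[10,2]
#11 0xc8→b12/s0 L1-HIT; vc=[10,2]
#12 0xc8→b12/s0 L1-HIT; vc=[10,2]
#13 0xc8→b12/s0 L1-HIT; vc=[10,2]
#14 0x83→b8/s0 MISS; vc=[10,2,12]
#15 0xae→b10/s0 VC-HIT; vc=[8,2,12]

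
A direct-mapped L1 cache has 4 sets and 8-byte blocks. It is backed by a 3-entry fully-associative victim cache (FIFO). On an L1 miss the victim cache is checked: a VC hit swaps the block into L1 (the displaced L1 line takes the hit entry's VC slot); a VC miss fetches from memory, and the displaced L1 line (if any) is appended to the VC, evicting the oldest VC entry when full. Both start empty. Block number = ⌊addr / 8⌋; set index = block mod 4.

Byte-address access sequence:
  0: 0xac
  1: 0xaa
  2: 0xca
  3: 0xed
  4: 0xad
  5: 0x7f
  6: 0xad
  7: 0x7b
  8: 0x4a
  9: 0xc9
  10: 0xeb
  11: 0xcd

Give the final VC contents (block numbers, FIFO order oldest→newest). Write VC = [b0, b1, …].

#0 0xac→b21/s1 MISS; vc=[]
#1 0xaa→b21/s1 L1-HIT; vc=[]
#2 0xca→b25/s1 MISS; vc=[21]
#3 0xed→b29/s1 MISS; vc=[21,25]
#4 0xad→b21/s1 VC-HIT; vc=[29,25]
#5 0x7f→b15/s3 MISS; vc=[29,25]
#6 0xad→b21/s1 L1-HIT; vc=[29,25]
#7 0x7b→b15/s3 L1-HIT; vc=[29,25]
#8 0x4a→b9/s1 MISS; vc=[29,25,21]
#9 0xc9→b25/s1 VC-HIT; vc=[29,9,21]
#10 0xeb→b29/s1 VC-HIT; vc=[25,9,21]
#11 0xcd→b25/s1 VC-HIT; vc=[29,9,21]

VC = [29, 9, 21]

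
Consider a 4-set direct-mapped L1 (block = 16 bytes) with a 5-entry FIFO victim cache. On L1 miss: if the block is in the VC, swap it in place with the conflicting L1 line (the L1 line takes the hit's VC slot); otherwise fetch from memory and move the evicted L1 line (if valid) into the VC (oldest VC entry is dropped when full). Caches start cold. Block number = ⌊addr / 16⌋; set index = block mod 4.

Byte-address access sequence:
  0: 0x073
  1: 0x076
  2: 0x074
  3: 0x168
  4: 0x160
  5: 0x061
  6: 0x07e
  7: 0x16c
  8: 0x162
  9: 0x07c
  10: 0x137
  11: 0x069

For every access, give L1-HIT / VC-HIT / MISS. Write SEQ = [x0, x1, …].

SEQ = [MISS, L1-HIT, L1-HIT, MISS, L1-HIT, MISS, L1-HIT, VC-HIT, L1-HIT, L1-HIT, MISS, VC-HIT]

0: 0x73 (blk 7, set 3) → MISS  vc=[]
1: 0x76 (blk 7, set 3) → L1-HIT  vc=[]
2: 0x74 (blk 7, set 3) → L1-HIT  vc=[]
3: 0x168 (blk 22, set 2) → MISS  vc=[]
4: 0x160 (blk 22, set 2) → L1-HIT  vc=[]
5: 0x61 (blk 6, set 2) → MISS  vc=[22]
6: 0x7e (blk 7, set 3) → L1-HIT  vc=[22]
7: 0x16c (blk 22, set 2) → VC-HIT  vc=[6]
8: 0x162 (blk 22, set 2) → L1-HIT  vc=[6]
9: 0x7c (blk 7, set 3) → L1-HIT  vc=[6]
10: 0x137 (blk 19, set 3) → MISS  vc=[6, 7]
11: 0x69 (blk 6, set 2) → VC-HIT  vc=[22, 7]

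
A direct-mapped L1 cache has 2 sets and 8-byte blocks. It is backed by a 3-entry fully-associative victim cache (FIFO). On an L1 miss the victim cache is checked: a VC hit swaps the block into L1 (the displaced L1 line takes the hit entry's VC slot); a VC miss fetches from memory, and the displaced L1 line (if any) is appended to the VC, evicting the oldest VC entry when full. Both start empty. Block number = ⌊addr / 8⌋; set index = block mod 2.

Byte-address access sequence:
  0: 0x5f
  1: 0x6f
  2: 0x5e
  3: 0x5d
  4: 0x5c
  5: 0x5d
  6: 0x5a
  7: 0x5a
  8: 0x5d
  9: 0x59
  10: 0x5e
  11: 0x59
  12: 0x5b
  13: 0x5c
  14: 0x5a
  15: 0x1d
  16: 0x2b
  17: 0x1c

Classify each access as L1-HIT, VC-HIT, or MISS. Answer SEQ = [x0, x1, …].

SEQ = [MISS, MISS, VC-HIT, L1-HIT, L1-HIT, L1-HIT, L1-HIT, L1-HIT, L1-HIT, L1-HIT, L1-HIT, L1-HIT, L1-HIT, L1-HIT, L1-HIT, MISS, MISS, VC-HIT]

  [0] addr=0x5f blk=11 s=1: MISS | VC []
  [1] addr=0x6f blk=13 s=1: MISS | VC [11]
  [2] addr=0x5e blk=11 s=1: VC-HIT | VC [13]
  [3] addr=0x5d blk=11 s=1: L1-HIT | VC [13]
  [4] addr=0x5c blk=11 s=1: L1-HIT | VC [13]
  [5] addr=0x5d blk=11 s=1: L1-HIT | VC [13]
  [6] addr=0x5a blk=11 s=1: L1-HIT | VC [13]
  [7] addr=0x5a blk=11 s=1: L1-HIT | VC [13]
  [8] addr=0x5d blk=11 s=1: L1-HIT | VC [13]
  [9] addr=0x59 blk=11 s=1: L1-HIT | VC [13]
  [10] addr=0x5e blk=11 s=1: L1-HIT | VC [13]
  [11] addr=0x59 blk=11 s=1: L1-HIT | VC [13]
  [12] addr=0x5b blk=11 s=1: L1-HIT | VC [13]
  [13] addr=0x5c blk=11 s=1: L1-HIT | VC [13]
  [14] addr=0x5a blk=11 s=1: L1-HIT | VC [13]
  [15] addr=0x1d blk=3 s=1: MISS | VC [13, 11]
  [16] addr=0x2b blk=5 s=1: MISS | VC [13, 11, 3]
  [17] addr=0x1c blk=3 s=1: VC-HIT | VC [13, 11, 5]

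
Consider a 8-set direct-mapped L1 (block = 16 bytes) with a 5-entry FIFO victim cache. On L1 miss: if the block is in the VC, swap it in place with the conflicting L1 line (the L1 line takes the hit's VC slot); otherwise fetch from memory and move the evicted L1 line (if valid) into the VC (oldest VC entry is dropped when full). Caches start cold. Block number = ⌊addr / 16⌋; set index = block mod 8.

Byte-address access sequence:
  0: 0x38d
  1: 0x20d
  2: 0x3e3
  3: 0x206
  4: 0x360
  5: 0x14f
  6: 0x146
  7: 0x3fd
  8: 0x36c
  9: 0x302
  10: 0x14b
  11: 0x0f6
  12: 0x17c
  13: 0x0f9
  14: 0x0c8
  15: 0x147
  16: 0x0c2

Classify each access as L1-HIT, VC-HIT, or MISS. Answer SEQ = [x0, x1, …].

SEQ = [MISS, MISS, MISS, L1-HIT, MISS, MISS, L1-HIT, MISS, L1-HIT, MISS, L1-HIT, MISS, MISS, VC-HIT, MISS, VC-HIT, VC-HIT]

#0 0x38d→b56/s0 MISS; vc=[]
#1 0x20d→b32/s0 MISS; vc=[56]
#2 0x3e3→b62/s6 MISS; vc=[56]
#3 0x206→b32/s0 L1-HIT; vc=[56]
#4 0x360→b54/s6 MISS; vc=[56,62]
#5 0x14f→b20/s4 MISS; vc=[56,62]
#6 0x146→b20/s4 L1-HIT; vc=[56,62]
#7 0x3fd→b63/s7 MISS; vc=[56,62]
#8 0x36c→b54/s6 L1-HIT; vc=[56,62]
#9 0x302→b48/s0 MISS; vc=[56,62,32]
#10 0x14b→b20/s4 L1-HIT; vc=[56,62,32]
#11 0xf6→b15/s7 MISS; vc=[56,62,32,63]
#12 0x17c→b23/s7 MISS; vc=[56,62,32,63,15]
#13 0xf9→b15/s7 VC-HIT; vc=[56,62,32,63,23]
#14 0xc8→b12/s4 MISS; vc=[62,32,63,23,20]
#15 0x147→b20/s4 VC-HIT; vc=[62,32,63,23,12]
#16 0xc2→b12/s4 VC-HIT; vc=[62,32,63,23,20]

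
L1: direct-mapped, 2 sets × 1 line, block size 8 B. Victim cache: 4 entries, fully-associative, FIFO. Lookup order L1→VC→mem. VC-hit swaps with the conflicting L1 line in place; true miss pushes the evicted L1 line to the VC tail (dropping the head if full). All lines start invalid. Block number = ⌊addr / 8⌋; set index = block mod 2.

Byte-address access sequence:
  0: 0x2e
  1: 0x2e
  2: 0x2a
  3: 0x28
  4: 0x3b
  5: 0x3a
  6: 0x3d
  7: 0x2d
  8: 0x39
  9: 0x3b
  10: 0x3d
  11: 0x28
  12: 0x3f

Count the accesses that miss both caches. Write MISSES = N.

MISSES = 2

  [0] addr=0x2e blk=5 s=1: MISS | VC []
  [1] addr=0x2e blk=5 s=1: L1-HIT | VC []
  [2] addr=0x2a blk=5 s=1: L1-HIT | VC []
  [3] addr=0x28 blk=5 s=1: L1-HIT | VC []
  [4] addr=0x3b blk=7 s=1: MISS | VC [5]
  [5] addr=0x3a blk=7 s=1: L1-HIT | VC [5]
  [6] addr=0x3d blk=7 s=1: L1-HIT | VC [5]
  [7] addr=0x2d blk=5 s=1: VC-HIT | VC [7]
  [8] addr=0x39 blk=7 s=1: VC-HIT | VC [5]
  [9] addr=0x3b blk=7 s=1: L1-HIT | VC [5]
  [10] addr=0x3d blk=7 s=1: L1-HIT | VC [5]
  [11] addr=0x28 blk=5 s=1: VC-HIT | VC [7]
  [12] addr=0x3f blk=7 s=1: VC-HIT | VC [5]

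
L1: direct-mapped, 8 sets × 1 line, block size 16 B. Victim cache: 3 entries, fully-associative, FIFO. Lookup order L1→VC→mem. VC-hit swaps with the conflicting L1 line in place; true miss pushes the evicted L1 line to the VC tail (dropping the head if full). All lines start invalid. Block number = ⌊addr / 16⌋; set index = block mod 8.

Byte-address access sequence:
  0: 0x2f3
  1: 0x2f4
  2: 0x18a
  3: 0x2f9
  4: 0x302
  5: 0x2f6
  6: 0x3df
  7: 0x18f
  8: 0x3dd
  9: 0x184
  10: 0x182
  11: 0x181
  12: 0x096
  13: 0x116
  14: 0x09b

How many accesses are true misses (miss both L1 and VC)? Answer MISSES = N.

MISSES = 6

0: 0x2f3 (blk 47, set 7) → MISS  vc=[]
1: 0x2f4 (blk 47, set 7) → L1-HIT  vc=[]
2: 0x18a (blk 24, set 0) → MISS  vc=[]
3: 0x2f9 (blk 47, set 7) → L1-HIT  vc=[]
4: 0x302 (blk 48, set 0) → MISS  vc=[24]
5: 0x2f6 (blk 47, set 7) → L1-HIT  vc=[24]
6: 0x3df (blk 61, set 5) → MISS  vc=[24]
7: 0x18f (blk 24, set 0) → VC-HIT  vc=[48]
8: 0x3dd (blk 61, set 5) → L1-HIT  vc=[48]
9: 0x184 (blk 24, set 0) → L1-HIT  vc=[48]
10: 0x182 (blk 24, set 0) → L1-HIT  vc=[48]
11: 0x181 (blk 24, set 0) → L1-HIT  vc=[48]
12: 0x96 (blk 9, set 1) → MISS  vc=[48]
13: 0x116 (blk 17, set 1) → MISS  vc=[48, 9]
14: 0x9b (blk 9, set 1) → VC-HIT  vc=[48, 17]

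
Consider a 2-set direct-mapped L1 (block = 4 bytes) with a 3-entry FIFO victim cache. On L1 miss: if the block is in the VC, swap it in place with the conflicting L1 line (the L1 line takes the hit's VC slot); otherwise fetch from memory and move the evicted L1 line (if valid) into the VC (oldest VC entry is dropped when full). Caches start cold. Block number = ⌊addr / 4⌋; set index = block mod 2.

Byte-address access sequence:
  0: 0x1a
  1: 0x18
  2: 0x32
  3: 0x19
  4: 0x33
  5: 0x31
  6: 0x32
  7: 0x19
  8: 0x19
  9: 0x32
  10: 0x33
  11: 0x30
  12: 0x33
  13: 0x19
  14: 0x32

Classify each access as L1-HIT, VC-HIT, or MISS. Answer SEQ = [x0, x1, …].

SEQ = [MISS, L1-HIT, MISS, VC-HIT, VC-HIT, L1-HIT, L1-HIT, VC-HIT, L1-HIT, VC-HIT, L1-HIT, L1-HIT, L1-HIT, VC-HIT, VC-HIT]

#0 0x1a→b6/s0 MISS; vc=[]
#1 0x18→b6/s0 L1-HIT; vc=[]
#2 0x32→b12/s0 MISS; vc=[6]
#3 0x19→b6/s0 VC-HIT; vc=[12]
#4 0x33→b12/s0 VC-HIT; vc=[6]
#5 0x31→b12/s0 L1-HIT; vc=[6]
#6 0x32→b12/s0 L1-HIT; vc=[6]
#7 0x19→b6/s0 VC-HIT; vc=[12]
#8 0x19→b6/s0 L1-HIT; vc=[12]
#9 0x32→b12/s0 VC-HIT; vc=[6]
#10 0x33→b12/s0 L1-HIT; vc=[6]
#11 0x30→b12/s0 L1-HIT; vc=[6]
#12 0x33→b12/s0 L1-HIT; vc=[6]
#13 0x19→b6/s0 VC-HIT; vc=[12]
#14 0x32→b12/s0 VC-HIT; vc=[6]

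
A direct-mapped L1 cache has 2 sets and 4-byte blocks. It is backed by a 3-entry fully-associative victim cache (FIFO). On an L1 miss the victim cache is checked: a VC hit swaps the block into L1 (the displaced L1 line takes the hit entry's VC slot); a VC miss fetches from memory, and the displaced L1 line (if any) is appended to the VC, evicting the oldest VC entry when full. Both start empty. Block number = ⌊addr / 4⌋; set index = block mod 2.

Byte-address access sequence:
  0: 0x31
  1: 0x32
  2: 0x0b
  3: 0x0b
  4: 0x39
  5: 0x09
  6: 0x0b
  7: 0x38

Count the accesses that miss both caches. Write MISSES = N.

MISSES = 3

0: 0x31 (blk 12, set 0) → MISS  vc=[]
1: 0x32 (blk 12, set 0) → L1-HIT  vc=[]
2: 0xb (blk 2, set 0) → MISS  vc=[12]
3: 0xb (blk 2, set 0) → L1-HIT  vc=[12]
4: 0x39 (blk 14, set 0) → MISS  vc=[12, 2]
5: 0x9 (blk 2, set 0) → VC-HIT  vc=[12, 14]
6: 0xb (blk 2, set 0) → L1-HIT  vc=[12, 14]
7: 0x38 (blk 14, set 0) → VC-HIT  vc=[12, 2]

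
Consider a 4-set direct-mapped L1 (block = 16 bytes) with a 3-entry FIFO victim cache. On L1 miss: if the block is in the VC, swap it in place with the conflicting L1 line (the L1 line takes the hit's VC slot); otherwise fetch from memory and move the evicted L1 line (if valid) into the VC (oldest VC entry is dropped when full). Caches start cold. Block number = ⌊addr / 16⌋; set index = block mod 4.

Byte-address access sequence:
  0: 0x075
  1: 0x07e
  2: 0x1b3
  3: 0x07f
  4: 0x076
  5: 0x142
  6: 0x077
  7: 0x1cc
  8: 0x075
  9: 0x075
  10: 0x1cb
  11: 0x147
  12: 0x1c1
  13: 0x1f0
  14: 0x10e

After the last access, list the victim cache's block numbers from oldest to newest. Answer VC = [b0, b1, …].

0: 0x75 (blk 7, set 3) → MISS  vc=[]
1: 0x7e (blk 7, set 3) → L1-HIT  vc=[]
2: 0x1b3 (blk 27, set 3) → MISS  vc=[7]
3: 0x7f (blk 7, set 3) → VC-HIT  vc=[27]
4: 0x76 (blk 7, set 3) → L1-HIT  vc=[27]
5: 0x142 (blk 20, set 0) → MISS  vc=[27]
6: 0x77 (blk 7, set 3) → L1-HIT  vc=[27]
7: 0x1cc (blk 28, set 0) → MISS  vc=[27, 20]
8: 0x75 (blk 7, set 3) → L1-HIT  vc=[27, 20]
9: 0x75 (blk 7, set 3) → L1-HIT  vc=[27, 20]
10: 0x1cb (blk 28, set 0) → L1-HIT  vc=[27, 20]
11: 0x147 (blk 20, set 0) → VC-HIT  vc=[27, 28]
12: 0x1c1 (blk 28, set 0) → VC-HIT  vc=[27, 20]
13: 0x1f0 (blk 31, set 3) → MISS  vc=[27, 20, 7]
14: 0x10e (blk 16, set 0) → MISS  vc=[20, 7, 28]

VC = [20, 7, 28]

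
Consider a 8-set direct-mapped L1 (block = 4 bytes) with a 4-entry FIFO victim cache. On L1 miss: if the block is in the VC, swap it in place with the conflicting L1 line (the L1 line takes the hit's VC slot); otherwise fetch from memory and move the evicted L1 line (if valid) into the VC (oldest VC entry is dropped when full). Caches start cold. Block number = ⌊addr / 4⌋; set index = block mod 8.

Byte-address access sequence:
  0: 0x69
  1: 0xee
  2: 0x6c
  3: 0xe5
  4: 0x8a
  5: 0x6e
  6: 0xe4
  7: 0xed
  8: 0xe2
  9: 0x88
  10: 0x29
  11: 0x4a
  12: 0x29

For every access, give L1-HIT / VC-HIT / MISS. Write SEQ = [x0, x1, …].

SEQ = [MISS, MISS, MISS, MISS, MISS, L1-HIT, L1-HIT, VC-HIT, MISS, L1-HIT, MISS, MISS, VC-HIT]

#0 0x69→b26/s2 MISS; vc=[]
#1 0xee→b59/s3 MISS; vc=[]
#2 0x6c→b27/s3 MISS; vc=[59]
#3 0xe5→b57/s1 MISS; vc=[59]
#4 0x8a→b34/s2 MISS; vc=[59,26]
#5 0x6e→b27/s3 L1-HIT; vc=[59,26]
#6 0xe4→b57/s1 L1-HIT; vc=[59,26]
#7 0xed→b59/s3 VC-HIT; vc=[27,26]
#8 0xe2→b56/s0 MISS; vc=[27,26]
#9 0x88→b34/s2 L1-HIT; vc=[27,26]
#10 0x29→b10/s2 MISS; vc=[27,26,34]
#11 0x4a→b18/s2 MISS; vc=[27,26,34,10]
#12 0x29→b10/s2 VC-HIT; vc=[27,26,34,18]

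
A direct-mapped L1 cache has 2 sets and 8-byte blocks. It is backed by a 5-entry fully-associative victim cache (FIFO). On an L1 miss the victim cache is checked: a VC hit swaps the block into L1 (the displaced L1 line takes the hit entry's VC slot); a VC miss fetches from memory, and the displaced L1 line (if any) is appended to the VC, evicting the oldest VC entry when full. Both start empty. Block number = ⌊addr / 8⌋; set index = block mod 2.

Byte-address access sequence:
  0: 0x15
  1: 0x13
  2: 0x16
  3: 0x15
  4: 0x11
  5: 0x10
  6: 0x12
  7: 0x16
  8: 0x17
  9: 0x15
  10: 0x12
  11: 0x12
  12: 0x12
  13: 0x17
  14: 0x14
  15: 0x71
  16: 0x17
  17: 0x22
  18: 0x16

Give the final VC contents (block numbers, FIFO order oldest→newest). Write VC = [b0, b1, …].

VC = [14, 4]

  [0] addr=0x15 blk=2 s=0: MISS | VC []
  [1] addr=0x13 blk=2 s=0: L1-HIT | VC []
  [2] addr=0x16 blk=2 s=0: L1-HIT | VC []
  [3] addr=0x15 blk=2 s=0: L1-HIT | VC []
  [4] addr=0x11 blk=2 s=0: L1-HIT | VC []
  [5] addr=0x10 blk=2 s=0: L1-HIT | VC []
  [6] addr=0x12 blk=2 s=0: L1-HIT | VC []
  [7] addr=0x16 blk=2 s=0: L1-HIT | VC []
  [8] addr=0x17 blk=2 s=0: L1-HIT | VC []
  [9] addr=0x15 blk=2 s=0: L1-HIT | VC []
  [10] addr=0x12 blk=2 s=0: L1-HIT | VC []
  [11] addr=0x12 blk=2 s=0: L1-HIT | VC []
  [12] addr=0x12 blk=2 s=0: L1-HIT | VC []
  [13] addr=0x17 blk=2 s=0: L1-HIT | VC []
  [14] addr=0x14 blk=2 s=0: L1-HIT | VC []
  [15] addr=0x71 blk=14 s=0: MISS | VC [2]
  [16] addr=0x17 blk=2 s=0: VC-HIT | VC [14]
  [17] addr=0x22 blk=4 s=0: MISS | VC [14, 2]
  [18] addr=0x16 blk=2 s=0: VC-HIT | VC [14, 4]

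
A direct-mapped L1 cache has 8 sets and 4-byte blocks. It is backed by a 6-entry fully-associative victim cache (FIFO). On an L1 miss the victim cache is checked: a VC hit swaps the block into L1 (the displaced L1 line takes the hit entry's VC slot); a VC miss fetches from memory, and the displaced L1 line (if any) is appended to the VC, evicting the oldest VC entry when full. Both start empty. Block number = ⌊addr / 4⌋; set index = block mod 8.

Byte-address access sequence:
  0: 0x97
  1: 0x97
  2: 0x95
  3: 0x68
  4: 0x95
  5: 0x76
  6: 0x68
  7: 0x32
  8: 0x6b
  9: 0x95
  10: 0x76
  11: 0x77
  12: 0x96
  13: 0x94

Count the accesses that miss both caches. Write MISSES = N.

MISSES = 4

0: 0x97 (blk 37, set 5) → MISS  vc=[]
1: 0x97 (blk 37, set 5) → L1-HIT  vc=[]
2: 0x95 (blk 37, set 5) → L1-HIT  vc=[]
3: 0x68 (blk 26, set 2) → MISS  vc=[]
4: 0x95 (blk 37, set 5) → L1-HIT  vc=[]
5: 0x76 (blk 29, set 5) → MISS  vc=[37]
6: 0x68 (blk 26, set 2) → L1-HIT  vc=[37]
7: 0x32 (blk 12, set 4) → MISS  vc=[37]
8: 0x6b (blk 26, set 2) → L1-HIT  vc=[37]
9: 0x95 (blk 37, set 5) → VC-HIT  vc=[29]
10: 0x76 (blk 29, set 5) → VC-HIT  vc=[37]
11: 0x77 (blk 29, set 5) → L1-HIT  vc=[37]
12: 0x96 (blk 37, set 5) → VC-HIT  vc=[29]
13: 0x94 (blk 37, set 5) → L1-HIT  vc=[29]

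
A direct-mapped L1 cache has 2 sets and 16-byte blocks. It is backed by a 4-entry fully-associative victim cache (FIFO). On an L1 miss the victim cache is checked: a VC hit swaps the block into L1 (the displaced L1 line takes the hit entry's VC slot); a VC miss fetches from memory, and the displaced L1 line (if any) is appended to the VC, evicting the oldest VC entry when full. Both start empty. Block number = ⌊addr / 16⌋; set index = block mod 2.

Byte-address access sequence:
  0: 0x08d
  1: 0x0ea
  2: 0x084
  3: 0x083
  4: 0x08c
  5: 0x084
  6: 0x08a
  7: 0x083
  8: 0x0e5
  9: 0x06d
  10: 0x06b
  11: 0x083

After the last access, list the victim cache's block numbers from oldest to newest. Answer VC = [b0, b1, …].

0: 0x8d (blk 8, set 0) → MISS  vc=[]
1: 0xea (blk 14, set 0) → MISS  vc=[8]
2: 0x84 (blk 8, set 0) → VC-HIT  vc=[14]
3: 0x83 (blk 8, set 0) → L1-HIT  vc=[14]
4: 0x8c (blk 8, set 0) → L1-HIT  vc=[14]
5: 0x84 (blk 8, set 0) → L1-HIT  vc=[14]
6: 0x8a (blk 8, set 0) → L1-HIT  vc=[14]
7: 0x83 (blk 8, set 0) → L1-HIT  vc=[14]
8: 0xe5 (blk 14, set 0) → VC-HIT  vc=[8]
9: 0x6d (blk 6, set 0) → MISS  vc=[8, 14]
10: 0x6b (blk 6, set 0) → L1-HIT  vc=[8, 14]
11: 0x83 (blk 8, set 0) → VC-HIT  vc=[6, 14]

VC = [6, 14]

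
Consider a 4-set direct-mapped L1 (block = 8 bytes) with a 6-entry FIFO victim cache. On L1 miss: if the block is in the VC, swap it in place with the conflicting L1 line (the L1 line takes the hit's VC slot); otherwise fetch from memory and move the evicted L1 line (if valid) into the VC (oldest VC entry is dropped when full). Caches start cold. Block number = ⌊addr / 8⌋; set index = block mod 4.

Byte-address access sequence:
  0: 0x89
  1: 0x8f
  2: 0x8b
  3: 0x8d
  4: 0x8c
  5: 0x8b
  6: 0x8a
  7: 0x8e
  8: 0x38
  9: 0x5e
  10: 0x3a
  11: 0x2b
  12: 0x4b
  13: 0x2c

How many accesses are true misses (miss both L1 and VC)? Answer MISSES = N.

MISSES = 5

#0 0x89→b17/s1 MISS; vc=[]
#1 0x8f→b17/s1 L1-HIT; vc=[]
#2 0x8b→b17/s1 L1-HIT; vc=[]
#3 0x8d→b17/s1 L1-HIT; vc=[]
#4 0x8c→b17/s1 L1-HIT; vc=[]
#5 0x8b→b17/s1 L1-HIT; vc=[]
#6 0x8a→b17/s1 L1-HIT; vc=[]
#7 0x8e→b17/s1 L1-HIT; vc=[]
#8 0x38→b7/s3 MISS; vc=[]
#9 0x5e→b11/s3 MISS; vc=[7]
#10 0x3a→b7/s3 VC-HIT; vc=[11]
#11 0x2b→b5/s1 MISS; vc=[11,17]
#12 0x4b→b9/s1 MISS; vc=[11,17,5]
#13 0x2c→b5/s1 VC-HIT; vc=[11,17,9]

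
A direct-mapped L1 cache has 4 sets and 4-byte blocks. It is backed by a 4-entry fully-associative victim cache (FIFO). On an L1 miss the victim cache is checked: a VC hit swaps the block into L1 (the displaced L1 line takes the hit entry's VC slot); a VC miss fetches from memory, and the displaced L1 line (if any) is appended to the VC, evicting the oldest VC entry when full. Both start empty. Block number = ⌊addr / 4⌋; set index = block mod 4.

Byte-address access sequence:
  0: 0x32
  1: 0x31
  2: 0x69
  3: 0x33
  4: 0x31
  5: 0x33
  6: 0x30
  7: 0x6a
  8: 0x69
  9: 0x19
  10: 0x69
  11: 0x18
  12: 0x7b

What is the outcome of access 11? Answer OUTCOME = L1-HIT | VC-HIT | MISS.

0: 0x32 (blk 12, set 0) → MISS  vc=[]
1: 0x31 (blk 12, set 0) → L1-HIT  vc=[]
2: 0x69 (blk 26, set 2) → MISS  vc=[]
3: 0x33 (blk 12, set 0) → L1-HIT  vc=[]
4: 0x31 (blk 12, set 0) → L1-HIT  vc=[]
5: 0x33 (blk 12, set 0) → L1-HIT  vc=[]
6: 0x30 (blk 12, set 0) → L1-HIT  vc=[]
7: 0x6a (blk 26, set 2) → L1-HIT  vc=[]
8: 0x69 (blk 26, set 2) → L1-HIT  vc=[]
9: 0x19 (blk 6, set 2) → MISS  vc=[26]
10: 0x69 (blk 26, set 2) → VC-HIT  vc=[6]
11: 0x18 (blk 6, set 2) → VC-HIT  vc=[26]
12: 0x7b (blk 30, set 2) → MISS  vc=[26, 6]

OUTCOME = VC-HIT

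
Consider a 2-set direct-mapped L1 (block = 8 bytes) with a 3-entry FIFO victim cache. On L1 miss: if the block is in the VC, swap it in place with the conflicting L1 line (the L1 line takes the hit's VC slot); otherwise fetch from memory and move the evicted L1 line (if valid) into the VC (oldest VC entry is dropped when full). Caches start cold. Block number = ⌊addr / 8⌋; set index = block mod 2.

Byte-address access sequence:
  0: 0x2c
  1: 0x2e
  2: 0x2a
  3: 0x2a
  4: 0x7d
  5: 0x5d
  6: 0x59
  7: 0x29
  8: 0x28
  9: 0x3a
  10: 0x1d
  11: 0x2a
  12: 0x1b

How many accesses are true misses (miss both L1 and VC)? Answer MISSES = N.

  [0] addr=0x2c blk=5 s=1: MISS | VC []
  [1] addr=0x2e blk=5 s=1: L1-HIT | VC []
  [2] addr=0x2a blk=5 s=1: L1-HIT | VC []
  [3] addr=0x2a blk=5 s=1: L1-HIT | VC []
  [4] addr=0x7d blk=15 s=1: MISS | VC [5]
  [5] addr=0x5d blk=11 s=1: MISS | VC [5, 15]
  [6] addr=0x59 blk=11 s=1: L1-HIT | VC [5, 15]
  [7] addr=0x29 blk=5 s=1: VC-HIT | VC [11, 15]
  [8] addr=0x28 blk=5 s=1: L1-HIT | VC [11, 15]
  [9] addr=0x3a blk=7 s=1: MISS | VC [11, 15, 5]
  [10] addr=0x1d blk=3 s=1: MISS | VC [15, 5, 7]
  [11] addr=0x2a blk=5 s=1: VC-HIT | VC [15, 3, 7]
  [12] addr=0x1b blk=3 s=1: VC-HIT | VC [15, 5, 7]

MISSES = 5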